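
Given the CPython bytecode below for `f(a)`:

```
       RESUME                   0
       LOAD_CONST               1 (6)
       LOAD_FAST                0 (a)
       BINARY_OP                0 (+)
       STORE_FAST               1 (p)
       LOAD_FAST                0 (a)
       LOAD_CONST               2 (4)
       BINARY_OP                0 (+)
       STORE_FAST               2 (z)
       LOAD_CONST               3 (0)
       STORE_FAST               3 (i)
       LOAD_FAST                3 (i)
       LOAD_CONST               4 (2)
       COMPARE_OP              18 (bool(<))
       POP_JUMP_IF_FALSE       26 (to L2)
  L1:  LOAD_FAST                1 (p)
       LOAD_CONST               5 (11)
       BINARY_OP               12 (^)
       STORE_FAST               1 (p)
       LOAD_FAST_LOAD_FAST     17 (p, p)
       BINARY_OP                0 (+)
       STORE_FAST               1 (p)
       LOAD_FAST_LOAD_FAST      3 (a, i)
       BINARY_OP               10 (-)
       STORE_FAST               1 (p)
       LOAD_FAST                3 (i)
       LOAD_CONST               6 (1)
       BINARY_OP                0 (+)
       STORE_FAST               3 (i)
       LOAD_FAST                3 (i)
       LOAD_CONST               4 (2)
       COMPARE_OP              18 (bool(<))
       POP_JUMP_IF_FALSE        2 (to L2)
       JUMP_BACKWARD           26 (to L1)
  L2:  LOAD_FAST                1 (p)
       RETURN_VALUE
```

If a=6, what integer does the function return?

5

LOAD_CONST → push 6. Stack: [6]
LOAD_FAST a → push 6. Stack: [6, 6]
BINARY_OP + → 6 + 6 = 12. Stack: [12]
STORE_FAST p → p=12. Stack: []
LOAD_FAST a → push 6. Stack: [6]
LOAD_CONST → push 4. Stack: [6, 4]
BINARY_OP + → 6 + 4 = 10. Stack: [10]
STORE_FAST z → z=10. Stack: []
LOAD_CONST → push 0. Stack: [0]
STORE_FAST i → i=0. Stack: []
LOAD_FAST i → push 0. Stack: [0]
LOAD_CONST → push 2. Stack: [0, 2]
COMPARE_OP bool(<) → 0 vs 2 = True. Stack: [True]
POP_JUMP_IF_FALSE → pop True; no jump. Stack: []
LOAD_FAST p → push 12. Stack: [12]
LOAD_CONST → push 11. Stack: [12, 11]
BINARY_OP ^ → 12 ^ 11 = 7. Stack: [7]
STORE_FAST p → p=7. Stack: []
LOAD_FAST_LOAD_FAST p,p → push 7,7. Stack: [7, 7]
BINARY_OP + → 7 + 7 = 14. Stack: [14]
STORE_FAST p → p=14. Stack: []
LOAD_FAST_LOAD_FAST a,i → push 6,0. Stack: [6, 0]
BINARY_OP - → 6 - 0 = 6. Stack: [6]
STORE_FAST p → p=6. Stack: []
LOAD_FAST i → push 0. Stack: [0]
LOAD_CONST → push 1. Stack: [0, 1]
BINARY_OP + → 0 + 1 = 1. Stack: [1]
STORE_FAST i → i=1. Stack: []
LOAD_FAST i → push 1. Stack: [1]
LOAD_CONST → push 2. Stack: [1, 2]
COMPARE_OP bool(<) → 1 vs 2 = True. Stack: [True]
POP_JUMP_IF_FALSE → pop True; no jump. Stack: []
LOAD_FAST p → push 6. Stack: [6]
LOAD_CONST → push 11. Stack: [6, 11]
BINARY_OP ^ → 6 ^ 11 = 13. Stack: [13]
STORE_FAST p → p=13. Stack: []
LOAD_FAST_LOAD_FAST p,p → push 13,13. Stack: [13, 13]
BINARY_OP + → 13 + 13 = 26. Stack: [26]
STORE_FAST p → p=26. Stack: []
LOAD_FAST_LOAD_FAST a,i → push 6,1. Stack: [6, 1]
BINARY_OP - → 6 - 1 = 5. Stack: [5]
STORE_FAST p → p=5. Stack: []
LOAD_FAST i → push 1. Stack: [1]
LOAD_CONST → push 1. Stack: [1, 1]
BINARY_OP + → 1 + 1 = 2. Stack: [2]
STORE_FAST i → i=2. Stack: []
LOAD_FAST i → push 2. Stack: [2]
LOAD_CONST → push 2. Stack: [2, 2]
COMPARE_OP bool(<) → 2 vs 2 = False. Stack: [False]
POP_JUMP_IF_FALSE → pop False; jump. Stack: []
LOAD_FAST p → push 5. Stack: [5]
RETURN_VALUE → return 5.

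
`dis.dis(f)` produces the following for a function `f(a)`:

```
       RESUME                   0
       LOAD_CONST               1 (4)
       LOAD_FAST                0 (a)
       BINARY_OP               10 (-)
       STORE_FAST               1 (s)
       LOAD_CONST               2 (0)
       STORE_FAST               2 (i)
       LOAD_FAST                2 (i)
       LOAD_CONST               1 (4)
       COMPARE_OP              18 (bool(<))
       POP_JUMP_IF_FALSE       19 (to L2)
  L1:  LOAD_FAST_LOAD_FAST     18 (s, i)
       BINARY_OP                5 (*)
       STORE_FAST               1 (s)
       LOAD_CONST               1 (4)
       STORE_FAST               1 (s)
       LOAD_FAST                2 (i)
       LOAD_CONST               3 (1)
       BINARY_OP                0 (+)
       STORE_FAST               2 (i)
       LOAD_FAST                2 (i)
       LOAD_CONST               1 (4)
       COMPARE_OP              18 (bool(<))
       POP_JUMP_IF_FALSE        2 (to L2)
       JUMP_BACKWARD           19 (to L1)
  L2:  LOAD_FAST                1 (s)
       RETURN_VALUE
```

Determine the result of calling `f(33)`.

LOAD_CONST → push 4. Stack: [4]
LOAD_FAST a → push 33. Stack: [4, 33]
BINARY_OP - → 4 - 33 = -29. Stack: [-29]
STORE_FAST s → s=-29. Stack: []
LOAD_CONST → push 0. Stack: [0]
STORE_FAST i → i=0. Stack: []
LOAD_FAST i → push 0. Stack: [0]
LOAD_CONST → push 4. Stack: [0, 4]
COMPARE_OP bool(<) → 0 vs 4 = True. Stack: [True]
POP_JUMP_IF_FALSE → pop True; no jump. Stack: []
LOAD_FAST_LOAD_FAST s,i → push -29,0. Stack: [-29, 0]
BINARY_OP * → -29 * 0 = 0. Stack: [0]
STORE_FAST s → s=0. Stack: []
LOAD_CONST → push 4. Stack: [4]
STORE_FAST s → s=4. Stack: []
LOAD_FAST i → push 0. Stack: [0]
LOAD_CONST → push 1. Stack: [0, 1]
BINARY_OP + → 0 + 1 = 1. Stack: [1]
STORE_FAST i → i=1. Stack: []
LOAD_FAST i → push 1. Stack: [1]
LOAD_CONST → push 4. Stack: [1, 4]
COMPARE_OP bool(<) → 1 vs 4 = True. Stack: [True]
POP_JUMP_IF_FALSE → pop True; no jump. Stack: []
LOAD_FAST_LOAD_FAST s,i → push 4,1. Stack: [4, 1]
BINARY_OP * → 4 * 1 = 4. Stack: [4]
STORE_FAST s → s=4. Stack: []
LOAD_CONST → push 4. Stack: [4]
STORE_FAST s → s=4. Stack: []
LOAD_FAST i → push 1. Stack: [1]
LOAD_CONST → push 1. Stack: [1, 1]
BINARY_OP + → 1 + 1 = 2. Stack: [2]
STORE_FAST i → i=2. Stack: []
LOAD_FAST i → push 2. Stack: [2]
LOAD_CONST → push 4. Stack: [2, 4]
COMPARE_OP bool(<) → 2 vs 4 = True. Stack: [True]
POP_JUMP_IF_FALSE → pop True; no jump. Stack: []
LOAD_FAST_LOAD_FAST s,i → push 4,2. Stack: [4, 2]
BINARY_OP * → 4 * 2 = 8. Stack: [8]
STORE_FAST s → s=8. Stack: []
LOAD_CONST → push 4. Stack: [4]
STORE_FAST s → s=4. Stack: []
LOAD_FAST i → push 2. Stack: [2]
LOAD_CONST → push 1. Stack: [2, 1]
BINARY_OP + → 2 + 1 = 3. Stack: [3]
STORE_FAST i → i=3. Stack: []
LOAD_FAST i → push 3. Stack: [3]
LOAD_CONST → push 4. Stack: [3, 4]
COMPARE_OP bool(<) → 3 vs 4 = True. Stack: [True]
POP_JUMP_IF_FALSE → pop True; no jump. Stack: []
LOAD_FAST_LOAD_FAST s,i → push 4,3. Stack: [4, 3]
BINARY_OP * → 4 * 3 = 12. Stack: [12]
STORE_FAST s → s=12. Stack: []
LOAD_CONST → push 4. Stack: [4]
STORE_FAST s → s=4. Stack: []
LOAD_FAST i → push 3. Stack: [3]
LOAD_CONST → push 1. Stack: [3, 1]
BINARY_OP + → 3 + 1 = 4. Stack: [4]
STORE_FAST i → i=4. Stack: []
LOAD_FAST i → push 4. Stack: [4]
LOAD_CONST → push 4. Stack: [4, 4]
COMPARE_OP bool(<) → 4 vs 4 = False. Stack: [False]
POP_JUMP_IF_FALSE → pop False; jump. Stack: []
LOAD_FAST s → push 4. Stack: [4]
RETURN_VALUE → return 4.

4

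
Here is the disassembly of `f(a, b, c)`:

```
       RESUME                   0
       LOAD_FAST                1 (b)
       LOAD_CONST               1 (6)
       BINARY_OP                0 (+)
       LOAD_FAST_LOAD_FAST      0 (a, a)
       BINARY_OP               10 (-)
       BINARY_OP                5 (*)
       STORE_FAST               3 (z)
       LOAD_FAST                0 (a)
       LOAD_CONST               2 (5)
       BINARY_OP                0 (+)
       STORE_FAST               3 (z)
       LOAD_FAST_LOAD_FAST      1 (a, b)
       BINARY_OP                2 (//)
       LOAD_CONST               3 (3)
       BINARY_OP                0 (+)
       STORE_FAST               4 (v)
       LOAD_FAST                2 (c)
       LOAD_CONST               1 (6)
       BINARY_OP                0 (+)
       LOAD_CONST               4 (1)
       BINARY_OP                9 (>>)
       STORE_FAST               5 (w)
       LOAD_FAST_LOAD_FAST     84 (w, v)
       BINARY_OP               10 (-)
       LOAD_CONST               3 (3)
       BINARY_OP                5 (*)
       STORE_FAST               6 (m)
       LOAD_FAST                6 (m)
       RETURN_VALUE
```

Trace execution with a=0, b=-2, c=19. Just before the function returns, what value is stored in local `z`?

5

LOAD_FAST b → push -2. Stack: [-2]
LOAD_CONST → push 6. Stack: [-2, 6]
BINARY_OP + → -2 + 6 = 4. Stack: [4]
LOAD_FAST_LOAD_FAST a,a → push 0,0. Stack: [4, 0, 0]
BINARY_OP - → 0 - 0 = 0. Stack: [4, 0]
BINARY_OP * → 4 * 0 = 0. Stack: [0]
STORE_FAST z → z=0. Stack: []
LOAD_FAST a → push 0. Stack: [0]
LOAD_CONST → push 5. Stack: [0, 5]
BINARY_OP + → 0 + 5 = 5. Stack: [5]
STORE_FAST z → z=5. Stack: []
LOAD_FAST_LOAD_FAST a,b → push 0,-2. Stack: [0, -2]
BINARY_OP // → 0 // -2 = 0. Stack: [0]
LOAD_CONST → push 3. Stack: [0, 3]
BINARY_OP + → 0 + 3 = 3. Stack: [3]
STORE_FAST v → v=3. Stack: []
LOAD_FAST c → push 19. Stack: [19]
LOAD_CONST → push 6. Stack: [19, 6]
BINARY_OP + → 19 + 6 = 25. Stack: [25]
LOAD_CONST → push 1. Stack: [25, 1]
BINARY_OP >> → 25 >> 1 = 12. Stack: [12]
STORE_FAST w → w=12. Stack: []
LOAD_FAST_LOAD_FAST w,v → push 12,3. Stack: [12, 3]
BINARY_OP - → 12 - 3 = 9. Stack: [9]
LOAD_CONST → push 3. Stack: [9, 3]
BINARY_OP * → 9 * 3 = 27. Stack: [27]
STORE_FAST m → m=27. Stack: []
LOAD_FAST m → push 27. Stack: [27]
RETURN_VALUE → return 27.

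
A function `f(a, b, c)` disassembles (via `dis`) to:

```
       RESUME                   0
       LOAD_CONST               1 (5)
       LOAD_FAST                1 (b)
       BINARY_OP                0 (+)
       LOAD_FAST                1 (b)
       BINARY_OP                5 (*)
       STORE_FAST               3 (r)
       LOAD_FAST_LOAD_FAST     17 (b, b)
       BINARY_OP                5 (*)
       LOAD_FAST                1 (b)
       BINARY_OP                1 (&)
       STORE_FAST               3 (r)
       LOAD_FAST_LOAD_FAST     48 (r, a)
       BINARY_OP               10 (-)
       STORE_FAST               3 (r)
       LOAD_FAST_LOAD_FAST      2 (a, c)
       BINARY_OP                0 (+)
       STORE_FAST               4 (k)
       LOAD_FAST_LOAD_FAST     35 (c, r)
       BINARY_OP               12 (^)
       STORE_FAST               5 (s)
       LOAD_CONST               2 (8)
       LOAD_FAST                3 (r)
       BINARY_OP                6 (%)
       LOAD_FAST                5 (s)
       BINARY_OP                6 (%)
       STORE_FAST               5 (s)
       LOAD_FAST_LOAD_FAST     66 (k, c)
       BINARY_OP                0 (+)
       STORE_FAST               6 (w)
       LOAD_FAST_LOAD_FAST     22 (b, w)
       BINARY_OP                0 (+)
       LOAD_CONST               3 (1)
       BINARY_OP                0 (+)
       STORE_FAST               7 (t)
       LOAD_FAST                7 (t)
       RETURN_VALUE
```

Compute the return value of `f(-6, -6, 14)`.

LOAD_CONST → push 5. Stack: [5]
LOAD_FAST b → push -6. Stack: [5, -6]
BINARY_OP + → 5 + -6 = -1. Stack: [-1]
LOAD_FAST b → push -6. Stack: [-1, -6]
BINARY_OP * → -1 * -6 = 6. Stack: [6]
STORE_FAST r → r=6. Stack: []
LOAD_FAST_LOAD_FAST b,b → push -6,-6. Stack: [-6, -6]
BINARY_OP * → -6 * -6 = 36. Stack: [36]
LOAD_FAST b → push -6. Stack: [36, -6]
BINARY_OP & → 36 & -6 = 32. Stack: [32]
STORE_FAST r → r=32. Stack: []
LOAD_FAST_LOAD_FAST r,a → push 32,-6. Stack: [32, -6]
BINARY_OP - → 32 - -6 = 38. Stack: [38]
STORE_FAST r → r=38. Stack: []
LOAD_FAST_LOAD_FAST a,c → push -6,14. Stack: [-6, 14]
BINARY_OP + → -6 + 14 = 8. Stack: [8]
STORE_FAST k → k=8. Stack: []
LOAD_FAST_LOAD_FAST c,r → push 14,38. Stack: [14, 38]
BINARY_OP ^ → 14 ^ 38 = 40. Stack: [40]
STORE_FAST s → s=40. Stack: []
LOAD_CONST → push 8. Stack: [8]
LOAD_FAST r → push 38. Stack: [8, 38]
BINARY_OP % → 8 % 38 = 8. Stack: [8]
LOAD_FAST s → push 40. Stack: [8, 40]
BINARY_OP % → 8 % 40 = 8. Stack: [8]
STORE_FAST s → s=8. Stack: []
LOAD_FAST_LOAD_FAST k,c → push 8,14. Stack: [8, 14]
BINARY_OP + → 8 + 14 = 22. Stack: [22]
STORE_FAST w → w=22. Stack: []
LOAD_FAST_LOAD_FAST b,w → push -6,22. Stack: [-6, 22]
BINARY_OP + → -6 + 22 = 16. Stack: [16]
LOAD_CONST → push 1. Stack: [16, 1]
BINARY_OP + → 16 + 1 = 17. Stack: [17]
STORE_FAST t → t=17. Stack: []
LOAD_FAST t → push 17. Stack: [17]
RETURN_VALUE → return 17.

17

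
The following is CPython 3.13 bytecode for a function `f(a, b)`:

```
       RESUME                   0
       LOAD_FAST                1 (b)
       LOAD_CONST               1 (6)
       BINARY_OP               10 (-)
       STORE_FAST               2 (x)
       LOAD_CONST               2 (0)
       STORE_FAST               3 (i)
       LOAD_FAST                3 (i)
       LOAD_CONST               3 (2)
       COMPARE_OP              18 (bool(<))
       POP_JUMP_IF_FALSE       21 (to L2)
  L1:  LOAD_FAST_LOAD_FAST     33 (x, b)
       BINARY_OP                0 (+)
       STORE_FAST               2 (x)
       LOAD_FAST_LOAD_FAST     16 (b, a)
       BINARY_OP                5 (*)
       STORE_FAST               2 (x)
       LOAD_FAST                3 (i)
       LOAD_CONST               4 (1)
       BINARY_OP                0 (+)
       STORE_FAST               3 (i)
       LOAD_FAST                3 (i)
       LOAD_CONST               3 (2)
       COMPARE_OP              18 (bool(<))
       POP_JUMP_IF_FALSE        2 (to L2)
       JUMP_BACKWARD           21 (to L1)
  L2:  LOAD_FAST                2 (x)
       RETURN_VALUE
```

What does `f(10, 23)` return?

LOAD_FAST b → push 23. Stack: [23]
LOAD_CONST → push 6. Stack: [23, 6]
BINARY_OP - → 23 - 6 = 17. Stack: [17]
STORE_FAST x → x=17. Stack: []
LOAD_CONST → push 0. Stack: [0]
STORE_FAST i → i=0. Stack: []
LOAD_FAST i → push 0. Stack: [0]
LOAD_CONST → push 2. Stack: [0, 2]
COMPARE_OP bool(<) → 0 vs 2 = True. Stack: [True]
POP_JUMP_IF_FALSE → pop True; no jump. Stack: []
LOAD_FAST_LOAD_FAST x,b → push 17,23. Stack: [17, 23]
BINARY_OP + → 17 + 23 = 40. Stack: [40]
STORE_FAST x → x=40. Stack: []
LOAD_FAST_LOAD_FAST b,a → push 23,10. Stack: [23, 10]
BINARY_OP * → 23 * 10 = 230. Stack: [230]
STORE_FAST x → x=230. Stack: []
LOAD_FAST i → push 0. Stack: [0]
LOAD_CONST → push 1. Stack: [0, 1]
BINARY_OP + → 0 + 1 = 1. Stack: [1]
STORE_FAST i → i=1. Stack: []
LOAD_FAST i → push 1. Stack: [1]
LOAD_CONST → push 2. Stack: [1, 2]
COMPARE_OP bool(<) → 1 vs 2 = True. Stack: [True]
POP_JUMP_IF_FALSE → pop True; no jump. Stack: []
LOAD_FAST_LOAD_FAST x,b → push 230,23. Stack: [230, 23]
BINARY_OP + → 230 + 23 = 253. Stack: [253]
STORE_FAST x → x=253. Stack: []
LOAD_FAST_LOAD_FAST b,a → push 23,10. Stack: [23, 10]
BINARY_OP * → 23 * 10 = 230. Stack: [230]
STORE_FAST x → x=230. Stack: []
LOAD_FAST i → push 1. Stack: [1]
LOAD_CONST → push 1. Stack: [1, 1]
BINARY_OP + → 1 + 1 = 2. Stack: [2]
STORE_FAST i → i=2. Stack: []
LOAD_FAST i → push 2. Stack: [2]
LOAD_CONST → push 2. Stack: [2, 2]
COMPARE_OP bool(<) → 2 vs 2 = False. Stack: [False]
POP_JUMP_IF_FALSE → pop False; jump. Stack: []
LOAD_FAST x → push 230. Stack: [230]
RETURN_VALUE → return 230.

230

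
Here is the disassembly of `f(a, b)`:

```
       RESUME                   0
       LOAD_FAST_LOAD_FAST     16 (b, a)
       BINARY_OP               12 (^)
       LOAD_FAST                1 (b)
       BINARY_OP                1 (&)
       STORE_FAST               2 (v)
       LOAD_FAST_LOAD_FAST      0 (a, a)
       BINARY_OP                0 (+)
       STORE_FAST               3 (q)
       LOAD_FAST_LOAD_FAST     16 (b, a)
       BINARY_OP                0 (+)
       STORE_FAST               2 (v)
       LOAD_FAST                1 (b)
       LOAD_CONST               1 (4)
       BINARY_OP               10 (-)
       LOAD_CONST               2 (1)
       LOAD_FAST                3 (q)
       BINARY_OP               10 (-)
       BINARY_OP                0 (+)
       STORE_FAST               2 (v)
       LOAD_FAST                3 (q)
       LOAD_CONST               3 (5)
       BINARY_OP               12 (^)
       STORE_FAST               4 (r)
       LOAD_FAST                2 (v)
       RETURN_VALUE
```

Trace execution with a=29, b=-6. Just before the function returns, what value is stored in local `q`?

LOAD_FAST_LOAD_FAST b,a → push -6,29. Stack: [-6, 29]
BINARY_OP ^ → -6 ^ 29 = -25. Stack: [-25]
LOAD_FAST b → push -6. Stack: [-25, -6]
BINARY_OP & → -25 & -6 = -30. Stack: [-30]
STORE_FAST v → v=-30. Stack: []
LOAD_FAST_LOAD_FAST a,a → push 29,29. Stack: [29, 29]
BINARY_OP + → 29 + 29 = 58. Stack: [58]
STORE_FAST q → q=58. Stack: []
LOAD_FAST_LOAD_FAST b,a → push -6,29. Stack: [-6, 29]
BINARY_OP + → -6 + 29 = 23. Stack: [23]
STORE_FAST v → v=23. Stack: []
LOAD_FAST b → push -6. Stack: [-6]
LOAD_CONST → push 4. Stack: [-6, 4]
BINARY_OP - → -6 - 4 = -10. Stack: [-10]
LOAD_CONST → push 1. Stack: [-10, 1]
LOAD_FAST q → push 58. Stack: [-10, 1, 58]
BINARY_OP - → 1 - 58 = -57. Stack: [-10, -57]
BINARY_OP + → -10 + -57 = -67. Stack: [-67]
STORE_FAST v → v=-67. Stack: []
LOAD_FAST q → push 58. Stack: [58]
LOAD_CONST → push 5. Stack: [58, 5]
BINARY_OP ^ → 58 ^ 5 = 63. Stack: [63]
STORE_FAST r → r=63. Stack: []
LOAD_FAST v → push -67. Stack: [-67]
RETURN_VALUE → return -67.

58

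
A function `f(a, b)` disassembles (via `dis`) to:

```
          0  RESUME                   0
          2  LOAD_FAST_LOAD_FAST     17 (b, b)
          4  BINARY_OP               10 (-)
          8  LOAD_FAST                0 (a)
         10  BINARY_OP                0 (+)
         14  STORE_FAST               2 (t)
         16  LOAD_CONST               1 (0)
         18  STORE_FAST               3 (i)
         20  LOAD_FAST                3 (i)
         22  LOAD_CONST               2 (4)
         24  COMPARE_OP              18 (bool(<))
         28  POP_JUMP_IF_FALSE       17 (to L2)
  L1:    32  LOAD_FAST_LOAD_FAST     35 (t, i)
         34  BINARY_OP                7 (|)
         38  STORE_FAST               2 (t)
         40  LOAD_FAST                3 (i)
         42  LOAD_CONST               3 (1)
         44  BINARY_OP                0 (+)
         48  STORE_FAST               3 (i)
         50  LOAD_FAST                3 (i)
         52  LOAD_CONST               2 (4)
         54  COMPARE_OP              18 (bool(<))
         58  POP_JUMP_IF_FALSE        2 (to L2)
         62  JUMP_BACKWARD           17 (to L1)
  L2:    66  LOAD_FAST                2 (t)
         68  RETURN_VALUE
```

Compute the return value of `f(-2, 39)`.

-1

LOAD_FAST_LOAD_FAST b,b → push 39,39. Stack: [39, 39]
BINARY_OP - → 39 - 39 = 0. Stack: [0]
LOAD_FAST a → push -2. Stack: [0, -2]
BINARY_OP + → 0 + -2 = -2. Stack: [-2]
STORE_FAST t → t=-2. Stack: []
LOAD_CONST → push 0. Stack: [0]
STORE_FAST i → i=0. Stack: []
LOAD_FAST i → push 0. Stack: [0]
LOAD_CONST → push 4. Stack: [0, 4]
COMPARE_OP bool(<) → 0 vs 4 = True. Stack: [True]
POP_JUMP_IF_FALSE → pop True; no jump. Stack: []
LOAD_FAST_LOAD_FAST t,i → push -2,0. Stack: [-2, 0]
BINARY_OP | → -2 | 0 = -2. Stack: [-2]
STORE_FAST t → t=-2. Stack: []
LOAD_FAST i → push 0. Stack: [0]
LOAD_CONST → push 1. Stack: [0, 1]
BINARY_OP + → 0 + 1 = 1. Stack: [1]
STORE_FAST i → i=1. Stack: []
LOAD_FAST i → push 1. Stack: [1]
LOAD_CONST → push 4. Stack: [1, 4]
COMPARE_OP bool(<) → 1 vs 4 = True. Stack: [True]
POP_JUMP_IF_FALSE → pop True; no jump. Stack: []
LOAD_FAST_LOAD_FAST t,i → push -2,1. Stack: [-2, 1]
BINARY_OP | → -2 | 1 = -1. Stack: [-1]
STORE_FAST t → t=-1. Stack: []
LOAD_FAST i → push 1. Stack: [1]
LOAD_CONST → push 1. Stack: [1, 1]
BINARY_OP + → 1 + 1 = 2. Stack: [2]
STORE_FAST i → i=2. Stack: []
LOAD_FAST i → push 2. Stack: [2]
LOAD_CONST → push 4. Stack: [2, 4]
COMPARE_OP bool(<) → 2 vs 4 = True. Stack: [True]
POP_JUMP_IF_FALSE → pop True; no jump. Stack: []
LOAD_FAST_LOAD_FAST t,i → push -1,2. Stack: [-1, 2]
BINARY_OP | → -1 | 2 = -1. Stack: [-1]
STORE_FAST t → t=-1. Stack: []
LOAD_FAST i → push 2. Stack: [2]
LOAD_CONST → push 1. Stack: [2, 1]
BINARY_OP + → 2 + 1 = 3. Stack: [3]
STORE_FAST i → i=3. Stack: []
LOAD_FAST i → push 3. Stack: [3]
LOAD_CONST → push 4. Stack: [3, 4]
COMPARE_OP bool(<) → 3 vs 4 = True. Stack: [True]
POP_JUMP_IF_FALSE → pop True; no jump. Stack: []
LOAD_FAST_LOAD_FAST t,i → push -1,3. Stack: [-1, 3]
BINARY_OP | → -1 | 3 = -1. Stack: [-1]
STORE_FAST t → t=-1. Stack: []
LOAD_FAST i → push 3. Stack: [3]
LOAD_CONST → push 1. Stack: [3, 1]
BINARY_OP + → 3 + 1 = 4. Stack: [4]
STORE_FAST i → i=4. Stack: []
LOAD_FAST i → push 4. Stack: [4]
LOAD_CONST → push 4. Stack: [4, 4]
COMPARE_OP bool(<) → 4 vs 4 = False. Stack: [False]
POP_JUMP_IF_FALSE → pop False; jump. Stack: []
LOAD_FAST t → push -1. Stack: [-1]
RETURN_VALUE → return -1.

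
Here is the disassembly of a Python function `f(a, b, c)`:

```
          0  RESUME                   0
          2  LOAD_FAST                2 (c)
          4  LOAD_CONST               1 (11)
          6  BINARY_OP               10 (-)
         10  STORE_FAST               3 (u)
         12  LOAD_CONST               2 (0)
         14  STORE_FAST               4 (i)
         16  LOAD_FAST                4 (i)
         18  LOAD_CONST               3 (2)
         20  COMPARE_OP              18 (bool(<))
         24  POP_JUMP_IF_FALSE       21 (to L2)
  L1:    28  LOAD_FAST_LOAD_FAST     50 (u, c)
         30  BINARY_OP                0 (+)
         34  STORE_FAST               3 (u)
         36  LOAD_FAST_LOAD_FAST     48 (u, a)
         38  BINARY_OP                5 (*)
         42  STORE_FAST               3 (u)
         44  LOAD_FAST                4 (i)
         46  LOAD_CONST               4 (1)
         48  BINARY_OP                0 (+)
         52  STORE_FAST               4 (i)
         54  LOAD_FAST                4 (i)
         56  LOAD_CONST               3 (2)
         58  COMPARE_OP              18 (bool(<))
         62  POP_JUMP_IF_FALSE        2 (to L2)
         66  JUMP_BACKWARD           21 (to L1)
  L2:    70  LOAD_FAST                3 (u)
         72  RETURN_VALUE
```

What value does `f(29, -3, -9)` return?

LOAD_FAST c → push -9. Stack: [-9]
LOAD_CONST → push 11. Stack: [-9, 11]
BINARY_OP - → -9 - 11 = -20. Stack: [-20]
STORE_FAST u → u=-20. Stack: []
LOAD_CONST → push 0. Stack: [0]
STORE_FAST i → i=0. Stack: []
LOAD_FAST i → push 0. Stack: [0]
LOAD_CONST → push 2. Stack: [0, 2]
COMPARE_OP bool(<) → 0 vs 2 = True. Stack: [True]
POP_JUMP_IF_FALSE → pop True; no jump. Stack: []
LOAD_FAST_LOAD_FAST u,c → push -20,-9. Stack: [-20, -9]
BINARY_OP + → -20 + -9 = -29. Stack: [-29]
STORE_FAST u → u=-29. Stack: []
LOAD_FAST_LOAD_FAST u,a → push -29,29. Stack: [-29, 29]
BINARY_OP * → -29 * 29 = -841. Stack: [-841]
STORE_FAST u → u=-841. Stack: []
LOAD_FAST i → push 0. Stack: [0]
LOAD_CONST → push 1. Stack: [0, 1]
BINARY_OP + → 0 + 1 = 1. Stack: [1]
STORE_FAST i → i=1. Stack: []
LOAD_FAST i → push 1. Stack: [1]
LOAD_CONST → push 2. Stack: [1, 2]
COMPARE_OP bool(<) → 1 vs 2 = True. Stack: [True]
POP_JUMP_IF_FALSE → pop True; no jump. Stack: []
LOAD_FAST_LOAD_FAST u,c → push -841,-9. Stack: [-841, -9]
BINARY_OP + → -841 + -9 = -850. Stack: [-850]
STORE_FAST u → u=-850. Stack: []
LOAD_FAST_LOAD_FAST u,a → push -850,29. Stack: [-850, 29]
BINARY_OP * → -850 * 29 = -24650. Stack: [-24650]
STORE_FAST u → u=-24650. Stack: []
LOAD_FAST i → push 1. Stack: [1]
LOAD_CONST → push 1. Stack: [1, 1]
BINARY_OP + → 1 + 1 = 2. Stack: [2]
STORE_FAST i → i=2. Stack: []
LOAD_FAST i → push 2. Stack: [2]
LOAD_CONST → push 2. Stack: [2, 2]
COMPARE_OP bool(<) → 2 vs 2 = False. Stack: [False]
POP_JUMP_IF_FALSE → pop False; jump. Stack: []
LOAD_FAST u → push -24650. Stack: [-24650]
RETURN_VALUE → return -24650.

-24650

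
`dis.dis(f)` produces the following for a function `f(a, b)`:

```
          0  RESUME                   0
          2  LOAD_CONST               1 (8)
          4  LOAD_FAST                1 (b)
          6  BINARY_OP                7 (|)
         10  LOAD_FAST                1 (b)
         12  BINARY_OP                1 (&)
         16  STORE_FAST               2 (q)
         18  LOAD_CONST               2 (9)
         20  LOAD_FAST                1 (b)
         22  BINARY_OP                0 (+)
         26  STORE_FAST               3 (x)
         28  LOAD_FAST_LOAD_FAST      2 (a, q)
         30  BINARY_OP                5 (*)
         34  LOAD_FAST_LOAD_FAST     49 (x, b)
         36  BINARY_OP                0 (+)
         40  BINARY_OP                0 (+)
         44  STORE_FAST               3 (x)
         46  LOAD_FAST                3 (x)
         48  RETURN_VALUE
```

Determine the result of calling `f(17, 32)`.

617

LOAD_CONST → push 8. Stack: [8]
LOAD_FAST b → push 32. Stack: [8, 32]
BINARY_OP | → 8 | 32 = 40. Stack: [40]
LOAD_FAST b → push 32. Stack: [40, 32]
BINARY_OP & → 40 & 32 = 32. Stack: [32]
STORE_FAST q → q=32. Stack: []
LOAD_CONST → push 9. Stack: [9]
LOAD_FAST b → push 32. Stack: [9, 32]
BINARY_OP + → 9 + 32 = 41. Stack: [41]
STORE_FAST x → x=41. Stack: []
LOAD_FAST_LOAD_FAST a,q → push 17,32. Stack: [17, 32]
BINARY_OP * → 17 * 32 = 544. Stack: [544]
LOAD_FAST_LOAD_FAST x,b → push 41,32. Stack: [544, 41, 32]
BINARY_OP + → 41 + 32 = 73. Stack: [544, 73]
BINARY_OP + → 544 + 73 = 617. Stack: [617]
STORE_FAST x → x=617. Stack: []
LOAD_FAST x → push 617. Stack: [617]
RETURN_VALUE → return 617.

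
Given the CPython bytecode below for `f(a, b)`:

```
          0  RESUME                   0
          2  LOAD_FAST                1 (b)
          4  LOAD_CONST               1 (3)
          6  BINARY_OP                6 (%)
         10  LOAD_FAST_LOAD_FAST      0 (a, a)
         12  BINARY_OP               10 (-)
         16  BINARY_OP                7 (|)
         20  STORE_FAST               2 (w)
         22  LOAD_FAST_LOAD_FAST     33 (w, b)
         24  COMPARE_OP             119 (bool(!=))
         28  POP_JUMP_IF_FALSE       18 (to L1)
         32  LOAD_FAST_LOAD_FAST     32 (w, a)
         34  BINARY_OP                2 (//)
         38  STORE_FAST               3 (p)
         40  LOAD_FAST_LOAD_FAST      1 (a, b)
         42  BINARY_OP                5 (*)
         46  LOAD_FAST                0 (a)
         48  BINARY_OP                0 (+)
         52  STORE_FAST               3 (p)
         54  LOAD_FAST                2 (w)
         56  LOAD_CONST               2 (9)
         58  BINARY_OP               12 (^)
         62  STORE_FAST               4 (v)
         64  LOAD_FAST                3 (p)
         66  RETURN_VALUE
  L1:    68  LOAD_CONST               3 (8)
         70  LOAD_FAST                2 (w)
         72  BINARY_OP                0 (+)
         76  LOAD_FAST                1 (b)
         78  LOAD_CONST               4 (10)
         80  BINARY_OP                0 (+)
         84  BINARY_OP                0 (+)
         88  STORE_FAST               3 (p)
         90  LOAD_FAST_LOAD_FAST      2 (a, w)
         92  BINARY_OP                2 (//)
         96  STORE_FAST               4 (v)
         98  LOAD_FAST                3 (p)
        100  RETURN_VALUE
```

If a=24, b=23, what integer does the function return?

LOAD_FAST b → push 23. Stack: [23]
LOAD_CONST → push 3. Stack: [23, 3]
BINARY_OP % → 23 % 3 = 2. Stack: [2]
LOAD_FAST_LOAD_FAST a,a → push 24,24. Stack: [2, 24, 24]
BINARY_OP - → 24 - 24 = 0. Stack: [2, 0]
BINARY_OP | → 2 | 0 = 2. Stack: [2]
STORE_FAST w → w=2. Stack: []
LOAD_FAST_LOAD_FAST w,b → push 2,23. Stack: [2, 23]
COMPARE_OP bool(!=) → 2 vs 23 = True. Stack: [True]
POP_JUMP_IF_FALSE → pop True; no jump. Stack: []
LOAD_FAST_LOAD_FAST w,a → push 2,24. Stack: [2, 24]
BINARY_OP // → 2 // 24 = 0. Stack: [0]
STORE_FAST p → p=0. Stack: []
LOAD_FAST_LOAD_FAST a,b → push 24,23. Stack: [24, 23]
BINARY_OP * → 24 * 23 = 552. Stack: [552]
LOAD_FAST a → push 24. Stack: [552, 24]
BINARY_OP + → 552 + 24 = 576. Stack: [576]
STORE_FAST p → p=576. Stack: []
LOAD_FAST w → push 2. Stack: [2]
LOAD_CONST → push 9. Stack: [2, 9]
BINARY_OP ^ → 2 ^ 9 = 11. Stack: [11]
STORE_FAST v → v=11. Stack: []
LOAD_FAST p → push 576. Stack: [576]
RETURN_VALUE → return 576.

576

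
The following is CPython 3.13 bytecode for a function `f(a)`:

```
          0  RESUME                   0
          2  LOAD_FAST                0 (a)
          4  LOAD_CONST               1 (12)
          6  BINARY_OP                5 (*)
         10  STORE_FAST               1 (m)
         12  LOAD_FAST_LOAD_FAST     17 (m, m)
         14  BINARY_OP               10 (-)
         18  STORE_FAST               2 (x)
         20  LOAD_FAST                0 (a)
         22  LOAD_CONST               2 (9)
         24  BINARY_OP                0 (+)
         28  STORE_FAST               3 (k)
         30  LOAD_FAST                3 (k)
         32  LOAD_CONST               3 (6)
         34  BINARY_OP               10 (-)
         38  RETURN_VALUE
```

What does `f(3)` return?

6

LOAD_FAST a → push 3. Stack: [3]
LOAD_CONST → push 12. Stack: [3, 12]
BINARY_OP * → 3 * 12 = 36. Stack: [36]
STORE_FAST m → m=36. Stack: []
LOAD_FAST_LOAD_FAST m,m → push 36,36. Stack: [36, 36]
BINARY_OP - → 36 - 36 = 0. Stack: [0]
STORE_FAST x → x=0. Stack: []
LOAD_FAST a → push 3. Stack: [3]
LOAD_CONST → push 9. Stack: [3, 9]
BINARY_OP + → 3 + 9 = 12. Stack: [12]
STORE_FAST k → k=12. Stack: []
LOAD_FAST k → push 12. Stack: [12]
LOAD_CONST → push 6. Stack: [12, 6]
BINARY_OP - → 12 - 6 = 6. Stack: [6]
RETURN_VALUE → return 6.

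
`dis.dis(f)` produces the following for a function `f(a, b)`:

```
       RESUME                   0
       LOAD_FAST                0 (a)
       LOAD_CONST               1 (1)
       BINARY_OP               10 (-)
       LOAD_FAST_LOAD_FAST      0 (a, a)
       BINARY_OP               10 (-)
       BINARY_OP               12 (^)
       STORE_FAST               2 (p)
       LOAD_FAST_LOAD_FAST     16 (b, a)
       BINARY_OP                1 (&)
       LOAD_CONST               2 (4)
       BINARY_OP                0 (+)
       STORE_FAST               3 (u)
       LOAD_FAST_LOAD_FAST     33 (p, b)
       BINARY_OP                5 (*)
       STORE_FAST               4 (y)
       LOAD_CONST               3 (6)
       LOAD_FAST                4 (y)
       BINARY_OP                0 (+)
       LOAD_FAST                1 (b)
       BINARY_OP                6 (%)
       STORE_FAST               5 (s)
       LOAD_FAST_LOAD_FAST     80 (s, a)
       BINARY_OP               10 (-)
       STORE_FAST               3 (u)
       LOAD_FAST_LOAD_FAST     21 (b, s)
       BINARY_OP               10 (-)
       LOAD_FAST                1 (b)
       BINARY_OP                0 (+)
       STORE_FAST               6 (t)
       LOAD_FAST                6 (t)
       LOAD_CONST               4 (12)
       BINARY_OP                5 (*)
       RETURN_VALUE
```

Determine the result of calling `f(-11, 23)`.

LOAD_FAST a → push -11. Stack: [-11]
LOAD_CONST → push 1. Stack: [-11, 1]
BINARY_OP - → -11 - 1 = -12. Stack: [-12]
LOAD_FAST_LOAD_FAST a,a → push -11,-11. Stack: [-12, -11, -11]
BINARY_OP - → -11 - -11 = 0. Stack: [-12, 0]
BINARY_OP ^ → -12 ^ 0 = -12. Stack: [-12]
STORE_FAST p → p=-12. Stack: []
LOAD_FAST_LOAD_FAST b,a → push 23,-11. Stack: [23, -11]
BINARY_OP & → 23 & -11 = 21. Stack: [21]
LOAD_CONST → push 4. Stack: [21, 4]
BINARY_OP + → 21 + 4 = 25. Stack: [25]
STORE_FAST u → u=25. Stack: []
LOAD_FAST_LOAD_FAST p,b → push -12,23. Stack: [-12, 23]
BINARY_OP * → -12 * 23 = -276. Stack: [-276]
STORE_FAST y → y=-276. Stack: []
LOAD_CONST → push 6. Stack: [6]
LOAD_FAST y → push -276. Stack: [6, -276]
BINARY_OP + → 6 + -276 = -270. Stack: [-270]
LOAD_FAST b → push 23. Stack: [-270, 23]
BINARY_OP % → -270 % 23 = 6. Stack: [6]
STORE_FAST s → s=6. Stack: []
LOAD_FAST_LOAD_FAST s,a → push 6,-11. Stack: [6, -11]
BINARY_OP - → 6 - -11 = 17. Stack: [17]
STORE_FAST u → u=17. Stack: []
LOAD_FAST_LOAD_FAST b,s → push 23,6. Stack: [23, 6]
BINARY_OP - → 23 - 6 = 17. Stack: [17]
LOAD_FAST b → push 23. Stack: [17, 23]
BINARY_OP + → 17 + 23 = 40. Stack: [40]
STORE_FAST t → t=40. Stack: []
LOAD_FAST t → push 40. Stack: [40]
LOAD_CONST → push 12. Stack: [40, 12]
BINARY_OP * → 40 * 12 = 480. Stack: [480]
RETURN_VALUE → return 480.

480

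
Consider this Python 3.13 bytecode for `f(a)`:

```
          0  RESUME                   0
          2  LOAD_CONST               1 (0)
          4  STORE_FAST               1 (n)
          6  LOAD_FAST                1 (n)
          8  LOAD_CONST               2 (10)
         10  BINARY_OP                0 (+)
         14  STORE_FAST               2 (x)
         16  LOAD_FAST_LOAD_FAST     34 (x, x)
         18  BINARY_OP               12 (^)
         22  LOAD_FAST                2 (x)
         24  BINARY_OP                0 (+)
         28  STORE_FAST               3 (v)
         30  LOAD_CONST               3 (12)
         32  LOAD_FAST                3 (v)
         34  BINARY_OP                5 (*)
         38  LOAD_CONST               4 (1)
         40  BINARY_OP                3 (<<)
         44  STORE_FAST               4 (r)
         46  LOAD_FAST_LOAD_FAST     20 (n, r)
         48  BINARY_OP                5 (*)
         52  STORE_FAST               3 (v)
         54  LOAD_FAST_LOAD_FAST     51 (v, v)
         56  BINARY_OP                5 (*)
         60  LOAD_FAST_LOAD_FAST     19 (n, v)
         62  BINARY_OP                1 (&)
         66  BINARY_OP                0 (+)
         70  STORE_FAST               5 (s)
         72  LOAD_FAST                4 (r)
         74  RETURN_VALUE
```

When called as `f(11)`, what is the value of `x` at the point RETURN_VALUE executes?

10

LOAD_CONST → push 0. Stack: [0]
STORE_FAST n → n=0. Stack: []
LOAD_FAST n → push 0. Stack: [0]
LOAD_CONST → push 10. Stack: [0, 10]
BINARY_OP + → 0 + 10 = 10. Stack: [10]
STORE_FAST x → x=10. Stack: []
LOAD_FAST_LOAD_FAST x,x → push 10,10. Stack: [10, 10]
BINARY_OP ^ → 10 ^ 10 = 0. Stack: [0]
LOAD_FAST x → push 10. Stack: [0, 10]
BINARY_OP + → 0 + 10 = 10. Stack: [10]
STORE_FAST v → v=10. Stack: []
LOAD_CONST → push 12. Stack: [12]
LOAD_FAST v → push 10. Stack: [12, 10]
BINARY_OP * → 12 * 10 = 120. Stack: [120]
LOAD_CONST → push 1. Stack: [120, 1]
BINARY_OP << → 120 << 1 = 240. Stack: [240]
STORE_FAST r → r=240. Stack: []
LOAD_FAST_LOAD_FAST n,r → push 0,240. Stack: [0, 240]
BINARY_OP * → 0 * 240 = 0. Stack: [0]
STORE_FAST v → v=0. Stack: []
LOAD_FAST_LOAD_FAST v,v → push 0,0. Stack: [0, 0]
BINARY_OP * → 0 * 0 = 0. Stack: [0]
LOAD_FAST_LOAD_FAST n,v → push 0,0. Stack: [0, 0, 0]
BINARY_OP & → 0 & 0 = 0. Stack: [0, 0]
BINARY_OP + → 0 + 0 = 0. Stack: [0]
STORE_FAST s → s=0. Stack: []
LOAD_FAST r → push 240. Stack: [240]
RETURN_VALUE → return 240.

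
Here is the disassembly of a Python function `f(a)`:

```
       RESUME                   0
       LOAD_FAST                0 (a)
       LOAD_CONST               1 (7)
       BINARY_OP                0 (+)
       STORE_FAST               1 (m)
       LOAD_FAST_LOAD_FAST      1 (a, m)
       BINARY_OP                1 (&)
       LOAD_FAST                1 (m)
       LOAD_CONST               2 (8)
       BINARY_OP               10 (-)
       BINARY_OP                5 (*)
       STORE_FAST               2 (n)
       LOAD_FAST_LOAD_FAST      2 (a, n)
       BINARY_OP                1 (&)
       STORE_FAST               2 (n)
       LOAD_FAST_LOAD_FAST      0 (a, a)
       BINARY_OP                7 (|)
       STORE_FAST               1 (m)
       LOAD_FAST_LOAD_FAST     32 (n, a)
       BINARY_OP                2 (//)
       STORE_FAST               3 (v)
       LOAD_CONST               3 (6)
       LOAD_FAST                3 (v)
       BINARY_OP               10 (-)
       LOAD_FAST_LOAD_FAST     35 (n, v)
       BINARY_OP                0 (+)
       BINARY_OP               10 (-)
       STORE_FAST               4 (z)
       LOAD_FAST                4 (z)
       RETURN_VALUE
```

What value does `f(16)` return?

-12

LOAD_FAST a → push 16. Stack: [16]
LOAD_CONST → push 7. Stack: [16, 7]
BINARY_OP + → 16 + 7 = 23. Stack: [23]
STORE_FAST m → m=23. Stack: []
LOAD_FAST_LOAD_FAST a,m → push 16,23. Stack: [16, 23]
BINARY_OP & → 16 & 23 = 16. Stack: [16]
LOAD_FAST m → push 23. Stack: [16, 23]
LOAD_CONST → push 8. Stack: [16, 23, 8]
BINARY_OP - → 23 - 8 = 15. Stack: [16, 15]
BINARY_OP * → 16 * 15 = 240. Stack: [240]
STORE_FAST n → n=240. Stack: []
LOAD_FAST_LOAD_FAST a,n → push 16,240. Stack: [16, 240]
BINARY_OP & → 16 & 240 = 16. Stack: [16]
STORE_FAST n → n=16. Stack: []
LOAD_FAST_LOAD_FAST a,a → push 16,16. Stack: [16, 16]
BINARY_OP | → 16 | 16 = 16. Stack: [16]
STORE_FAST m → m=16. Stack: []
LOAD_FAST_LOAD_FAST n,a → push 16,16. Stack: [16, 16]
BINARY_OP // → 16 // 16 = 1. Stack: [1]
STORE_FAST v → v=1. Stack: []
LOAD_CONST → push 6. Stack: [6]
LOAD_FAST v → push 1. Stack: [6, 1]
BINARY_OP - → 6 - 1 = 5. Stack: [5]
LOAD_FAST_LOAD_FAST n,v → push 16,1. Stack: [5, 16, 1]
BINARY_OP + → 16 + 1 = 17. Stack: [5, 17]
BINARY_OP - → 5 - 17 = -12. Stack: [-12]
STORE_FAST z → z=-12. Stack: []
LOAD_FAST z → push -12. Stack: [-12]
RETURN_VALUE → return -12.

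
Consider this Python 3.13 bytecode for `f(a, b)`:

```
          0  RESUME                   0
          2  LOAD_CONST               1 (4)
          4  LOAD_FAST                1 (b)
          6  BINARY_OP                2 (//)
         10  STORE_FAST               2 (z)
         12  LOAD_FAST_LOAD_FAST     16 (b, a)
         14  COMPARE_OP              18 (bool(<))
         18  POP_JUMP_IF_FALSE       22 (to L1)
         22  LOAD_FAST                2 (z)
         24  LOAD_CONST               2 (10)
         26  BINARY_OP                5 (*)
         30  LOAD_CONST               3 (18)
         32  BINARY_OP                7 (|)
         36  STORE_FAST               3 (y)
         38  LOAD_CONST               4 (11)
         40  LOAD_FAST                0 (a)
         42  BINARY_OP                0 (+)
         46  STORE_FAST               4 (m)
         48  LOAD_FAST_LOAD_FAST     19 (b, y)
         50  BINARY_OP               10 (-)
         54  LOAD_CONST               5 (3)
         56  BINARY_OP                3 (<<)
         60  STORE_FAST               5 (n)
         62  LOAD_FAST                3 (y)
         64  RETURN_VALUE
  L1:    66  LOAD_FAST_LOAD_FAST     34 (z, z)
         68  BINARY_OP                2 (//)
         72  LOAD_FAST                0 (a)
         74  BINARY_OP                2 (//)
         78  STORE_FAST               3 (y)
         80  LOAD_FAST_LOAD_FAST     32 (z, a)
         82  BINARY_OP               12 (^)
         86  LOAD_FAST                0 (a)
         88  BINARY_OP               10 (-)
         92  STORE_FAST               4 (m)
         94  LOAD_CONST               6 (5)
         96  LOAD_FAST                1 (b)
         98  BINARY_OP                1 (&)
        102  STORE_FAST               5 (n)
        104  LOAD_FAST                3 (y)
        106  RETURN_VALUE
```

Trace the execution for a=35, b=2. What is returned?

LOAD_CONST → push 4. Stack: [4]
LOAD_FAST b → push 2. Stack: [4, 2]
BINARY_OP // → 4 // 2 = 2. Stack: [2]
STORE_FAST z → z=2. Stack: []
LOAD_FAST_LOAD_FAST b,a → push 2,35. Stack: [2, 35]
COMPARE_OP bool(<) → 2 vs 35 = True. Stack: [True]
POP_JUMP_IF_FALSE → pop True; no jump. Stack: []
LOAD_FAST z → push 2. Stack: [2]
LOAD_CONST → push 10. Stack: [2, 10]
BINARY_OP * → 2 * 10 = 20. Stack: [20]
LOAD_CONST → push 18. Stack: [20, 18]
BINARY_OP | → 20 | 18 = 22. Stack: [22]
STORE_FAST y → y=22. Stack: []
LOAD_CONST → push 11. Stack: [11]
LOAD_FAST a → push 35. Stack: [11, 35]
BINARY_OP + → 11 + 35 = 46. Stack: [46]
STORE_FAST m → m=46. Stack: []
LOAD_FAST_LOAD_FAST b,y → push 2,22. Stack: [2, 22]
BINARY_OP - → 2 - 22 = -20. Stack: [-20]
LOAD_CONST → push 3. Stack: [-20, 3]
BINARY_OP << → -20 << 3 = -160. Stack: [-160]
STORE_FAST n → n=-160. Stack: []
LOAD_FAST y → push 22. Stack: [22]
RETURN_VALUE → return 22.

22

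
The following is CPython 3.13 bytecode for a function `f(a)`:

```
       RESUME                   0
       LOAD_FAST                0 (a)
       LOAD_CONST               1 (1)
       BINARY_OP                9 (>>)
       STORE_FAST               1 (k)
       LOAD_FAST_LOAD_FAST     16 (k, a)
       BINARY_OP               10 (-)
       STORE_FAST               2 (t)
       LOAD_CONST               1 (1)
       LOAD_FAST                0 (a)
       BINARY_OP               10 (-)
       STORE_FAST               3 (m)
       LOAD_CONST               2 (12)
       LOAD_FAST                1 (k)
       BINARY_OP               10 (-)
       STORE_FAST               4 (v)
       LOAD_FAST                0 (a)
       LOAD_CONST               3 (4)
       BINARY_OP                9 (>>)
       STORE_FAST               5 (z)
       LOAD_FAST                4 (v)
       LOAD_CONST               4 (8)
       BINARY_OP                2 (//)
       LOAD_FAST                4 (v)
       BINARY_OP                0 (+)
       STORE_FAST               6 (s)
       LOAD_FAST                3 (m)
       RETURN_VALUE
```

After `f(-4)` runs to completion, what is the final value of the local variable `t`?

LOAD_FAST a → push -4. Stack: [-4]
LOAD_CONST → push 1. Stack: [-4, 1]
BINARY_OP >> → -4 >> 1 = -2. Stack: [-2]
STORE_FAST k → k=-2. Stack: []
LOAD_FAST_LOAD_FAST k,a → push -2,-4. Stack: [-2, -4]
BINARY_OP - → -2 - -4 = 2. Stack: [2]
STORE_FAST t → t=2. Stack: []
LOAD_CONST → push 1. Stack: [1]
LOAD_FAST a → push -4. Stack: [1, -4]
BINARY_OP - → 1 - -4 = 5. Stack: [5]
STORE_FAST m → m=5. Stack: []
LOAD_CONST → push 12. Stack: [12]
LOAD_FAST k → push -2. Stack: [12, -2]
BINARY_OP - → 12 - -2 = 14. Stack: [14]
STORE_FAST v → v=14. Stack: []
LOAD_FAST a → push -4. Stack: [-4]
LOAD_CONST → push 4. Stack: [-4, 4]
BINARY_OP >> → -4 >> 4 = -1. Stack: [-1]
STORE_FAST z → z=-1. Stack: []
LOAD_FAST v → push 14. Stack: [14]
LOAD_CONST → push 8. Stack: [14, 8]
BINARY_OP // → 14 // 8 = 1. Stack: [1]
LOAD_FAST v → push 14. Stack: [1, 14]
BINARY_OP + → 1 + 14 = 15. Stack: [15]
STORE_FAST s → s=15. Stack: []
LOAD_FAST m → push 5. Stack: [5]
RETURN_VALUE → return 5.

2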